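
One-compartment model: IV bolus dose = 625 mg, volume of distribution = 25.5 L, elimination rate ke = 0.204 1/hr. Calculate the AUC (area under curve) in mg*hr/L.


C0 = Dose/Vd = 625/25.5 = 24.5098 mg/L
AUC = C0/ke = 24.5098/0.204
AUC = 120.1 mg*hr/L


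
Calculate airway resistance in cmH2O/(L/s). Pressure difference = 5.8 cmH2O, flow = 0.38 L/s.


R = dP / flow
R = 5.8 / 0.38
R = 15.26 cmH2O/(L/s)


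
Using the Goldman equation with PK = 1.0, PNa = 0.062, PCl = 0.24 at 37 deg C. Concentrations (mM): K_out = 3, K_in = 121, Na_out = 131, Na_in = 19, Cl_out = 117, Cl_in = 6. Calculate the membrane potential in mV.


Vm = (RT/F)*ln((PK*Ko + PNa*Nao + PCl*Cli)/(PK*Ki + PNa*Nai + PCl*Clo))
Numer = 12.562, Denom = 150.258
Vm = -66.32 mV


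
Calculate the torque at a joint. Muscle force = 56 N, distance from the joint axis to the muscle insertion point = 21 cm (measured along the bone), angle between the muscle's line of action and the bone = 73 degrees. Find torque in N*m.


Torque = F * d * sin(theta)   (moment arm = d*sin(theta))
d = 21 cm = 0.21 m
Torque = 56 * 0.21 * sin(73)
Torque = 11.25 N*m


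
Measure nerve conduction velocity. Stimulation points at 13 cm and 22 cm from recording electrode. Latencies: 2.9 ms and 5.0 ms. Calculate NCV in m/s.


Distance = (22 - 13) / 100 = 0.09 m
dt = (5.0 - 2.9) / 1000 = 0.0021 s
NCV = dist / dt = 42.86 m/s


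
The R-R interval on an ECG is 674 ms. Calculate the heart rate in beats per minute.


HR = 60 / RR_interval(s)
RR = 674 ms = 0.674 s
HR = 60 / 0.674 = 89.02 bpm


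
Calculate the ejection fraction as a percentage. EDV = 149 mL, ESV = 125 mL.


SV = EDV - ESV = 149 - 125 = 24 mL
EF = SV/EDV * 100 = 24/149 * 100
EF = 16.11%


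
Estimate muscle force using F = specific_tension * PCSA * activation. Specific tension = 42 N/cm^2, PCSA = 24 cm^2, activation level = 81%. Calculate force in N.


F = sigma * PCSA * activation
F = 42 * 24 * 0.81
F = 816.5 N


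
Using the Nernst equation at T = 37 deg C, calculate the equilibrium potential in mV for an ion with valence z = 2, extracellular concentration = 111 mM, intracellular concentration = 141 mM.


E = (RT/(zF)) * ln(C_out/C_in)
T = 37 + 273.15 = 310.15 K
E = (8.314 * 310.15 / (2 * 96485)) * ln(111/141)
E = -3.197 mV


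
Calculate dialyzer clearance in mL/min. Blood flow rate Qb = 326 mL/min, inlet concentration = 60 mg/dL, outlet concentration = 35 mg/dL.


K = Qb * (Cb_in - Cb_out) / Cb_in
K = 326 * (60 - 35) / 60
K = 135.8 mL/min


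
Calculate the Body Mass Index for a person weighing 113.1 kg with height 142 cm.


BMI = weight / height^2
height = 142 cm = 1.42 m
BMI = 113.1 / 1.42^2
BMI = 56.09 kg/m^2


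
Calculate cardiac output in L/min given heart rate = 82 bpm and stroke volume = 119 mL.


CO = HR * SV
CO = 82 * 119 / 1000
CO = 9.758 L/min


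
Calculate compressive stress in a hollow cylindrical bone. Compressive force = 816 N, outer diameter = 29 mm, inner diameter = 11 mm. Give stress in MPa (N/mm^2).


A = pi*(r_o^2 - r_i^2)
r_o = 14.5 mm, r_i = 5.5 mm
A = 565.487 mm^2
sigma = F/A = 816 / 565.487
sigma = 1.443 MPa


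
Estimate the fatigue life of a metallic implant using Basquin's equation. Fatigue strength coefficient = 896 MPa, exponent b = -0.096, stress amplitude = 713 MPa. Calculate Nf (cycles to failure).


sigma_a = sigma_f' * (2Nf)^b
2Nf = (sigma_a/sigma_f')^(1/b)
2Nf = (713/896)^(1/-0.096)
2Nf = 10.802539
Nf = 5.401


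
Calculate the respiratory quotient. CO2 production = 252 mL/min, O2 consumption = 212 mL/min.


RQ = VCO2 / VO2
RQ = 252 / 212
RQ = 1.189


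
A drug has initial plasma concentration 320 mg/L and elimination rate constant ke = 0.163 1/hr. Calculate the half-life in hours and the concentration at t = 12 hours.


t_half = ln(2) / ke = 0.693147 / 0.163 = 4.252 hr
C(t) = C0 * exp(-ke*t) = 320 * exp(-0.163*12)
C(12) = 45.26 mg/L


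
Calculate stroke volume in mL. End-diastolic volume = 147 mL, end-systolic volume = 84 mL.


SV = EDV - ESV
SV = 147 - 84
SV = 63 mL


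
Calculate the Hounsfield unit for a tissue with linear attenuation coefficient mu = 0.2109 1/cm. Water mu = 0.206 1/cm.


HU = ((mu_tissue - mu_water) / mu_water) * 1000
HU = ((0.2109 - 0.206) / 0.206) * 1000
HU = 23.79


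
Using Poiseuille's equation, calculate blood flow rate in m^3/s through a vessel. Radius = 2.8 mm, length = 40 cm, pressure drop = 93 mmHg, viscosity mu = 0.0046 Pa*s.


Q = pi*r^4*dP / (8*mu*L)
r = 0.0028 m, L = 0.4 m
dP = 93 mmHg = 12398.946 Pa
Q = 1.6265e-04 m^3/s


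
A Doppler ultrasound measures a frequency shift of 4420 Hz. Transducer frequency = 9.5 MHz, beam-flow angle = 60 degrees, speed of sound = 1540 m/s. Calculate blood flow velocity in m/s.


v = fd * c / (2 * f0 * cos(theta))
v = 4420 * 1540 / (2 * 9.5000e+06 * cos(60))
v = 0.7165 m/s


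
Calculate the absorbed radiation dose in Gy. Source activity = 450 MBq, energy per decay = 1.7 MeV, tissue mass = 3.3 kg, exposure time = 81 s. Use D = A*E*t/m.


A = 450 MBq = 4.5000e+08 Bq
E = 1.7 MeV = 2.7234e-13 J
D = A*E*t/m = 4.5000e+08*2.7234e-13*81/3.3
D = 0.003008 Gy


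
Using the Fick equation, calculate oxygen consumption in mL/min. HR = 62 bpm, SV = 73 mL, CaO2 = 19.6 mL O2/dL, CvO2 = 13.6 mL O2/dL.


CO = HR*SV = 62*73/1000 = 4.526 L/min
a-v O2 diff = 19.6 - 13.6 = 6 mL/dL
VO2 = CO * (CaO2-CvO2) * 10 dL/L
VO2 = 4.526 * 6 * 10
VO2 = 271.6 mL/min


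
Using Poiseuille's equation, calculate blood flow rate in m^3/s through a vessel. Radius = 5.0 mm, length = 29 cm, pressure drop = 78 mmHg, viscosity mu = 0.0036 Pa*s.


Q = pi*r^4*dP / (8*mu*L)
r = 0.005 m, L = 0.29 m
dP = 78 mmHg = 10399.116 Pa
Q = 0.002445 m^3/s


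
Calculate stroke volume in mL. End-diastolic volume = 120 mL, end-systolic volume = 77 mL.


SV = EDV - ESV
SV = 120 - 77
SV = 43 mL


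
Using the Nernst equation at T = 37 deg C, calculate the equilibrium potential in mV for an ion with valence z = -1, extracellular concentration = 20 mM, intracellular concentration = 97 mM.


E = (RT/(zF)) * ln(C_out/C_in)
T = 37 + 273.15 = 310.15 K
E = (8.314 * 310.15 / (-1 * 96485)) * ln(20/97)
E = 42.2 mV


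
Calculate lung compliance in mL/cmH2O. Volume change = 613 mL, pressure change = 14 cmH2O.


C = dV / dP
C = 613 / 14
C = 43.79 mL/cmH2O


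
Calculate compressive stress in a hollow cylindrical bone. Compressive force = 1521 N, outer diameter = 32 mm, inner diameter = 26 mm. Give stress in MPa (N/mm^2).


A = pi*(r_o^2 - r_i^2)
r_o = 16 mm, r_i = 13 mm
A = 273.319 mm^2
sigma = F/A = 1521 / 273.319
sigma = 5.565 MPa


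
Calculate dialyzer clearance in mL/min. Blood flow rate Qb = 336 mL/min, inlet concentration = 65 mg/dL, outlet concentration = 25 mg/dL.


K = Qb * (Cb_in - Cb_out) / Cb_in
K = 336 * (65 - 25) / 65
K = 206.8 mL/min


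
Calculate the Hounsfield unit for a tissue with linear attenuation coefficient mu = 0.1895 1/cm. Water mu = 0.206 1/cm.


HU = ((mu_tissue - mu_water) / mu_water) * 1000
HU = ((0.1895 - 0.206) / 0.206) * 1000
HU = -80.1


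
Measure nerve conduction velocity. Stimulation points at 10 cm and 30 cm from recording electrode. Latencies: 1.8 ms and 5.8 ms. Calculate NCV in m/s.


Distance = (30 - 10) / 100 = 0.2 m
dt = (5.8 - 1.8) / 1000 = 0.004 s
NCV = dist / dt = 50 m/s


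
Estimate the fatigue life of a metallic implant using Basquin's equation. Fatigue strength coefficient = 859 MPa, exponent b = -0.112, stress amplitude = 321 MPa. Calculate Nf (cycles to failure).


sigma_a = sigma_f' * (2Nf)^b
2Nf = (sigma_a/sigma_f')^(1/b)
2Nf = (321/859)^(1/-0.112)
2Nf = 6559.3124
Nf = 3280


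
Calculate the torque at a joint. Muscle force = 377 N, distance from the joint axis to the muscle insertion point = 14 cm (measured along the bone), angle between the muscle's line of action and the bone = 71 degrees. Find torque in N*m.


Torque = F * d * sin(theta)   (moment arm = d*sin(theta))
d = 14 cm = 0.14 m
Torque = 377 * 0.14 * sin(71)
Torque = 49.9 N*m


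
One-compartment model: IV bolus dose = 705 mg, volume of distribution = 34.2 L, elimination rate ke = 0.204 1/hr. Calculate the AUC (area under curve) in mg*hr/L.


C0 = Dose/Vd = 705/34.2 = 20.614 mg/L
AUC = C0/ke = 20.614/0.204
AUC = 101 mg*hr/L


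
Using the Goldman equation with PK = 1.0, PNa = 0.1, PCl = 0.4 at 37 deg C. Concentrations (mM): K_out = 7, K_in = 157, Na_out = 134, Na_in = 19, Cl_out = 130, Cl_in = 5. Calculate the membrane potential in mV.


Vm = (RT/F)*ln((PK*Ko + PNa*Nao + PCl*Cli)/(PK*Ki + PNa*Nai + PCl*Clo))
Numer = 22.4, Denom = 210.9
Vm = -59.93 mV


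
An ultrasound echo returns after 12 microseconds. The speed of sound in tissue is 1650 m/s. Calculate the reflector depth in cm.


depth = c * t / 2
t = 12 us = 1.2000e-05 s
depth = 1650 * 1.2000e-05 / 2
depth = 0.0099 m = 0.99 cm


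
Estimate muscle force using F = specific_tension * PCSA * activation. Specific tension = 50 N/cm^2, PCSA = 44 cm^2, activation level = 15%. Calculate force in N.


F = sigma * PCSA * activation
F = 50 * 44 * 0.15
F = 330 N


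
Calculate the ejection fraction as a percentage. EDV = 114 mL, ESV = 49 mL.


SV = EDV - ESV = 114 - 49 = 65 mL
EF = SV/EDV * 100 = 65/114 * 100
EF = 57.02%


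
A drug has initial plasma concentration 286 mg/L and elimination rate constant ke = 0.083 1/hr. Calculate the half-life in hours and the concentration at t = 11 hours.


t_half = ln(2) / ke = 0.693147 / 0.083 = 8.351 hr
C(t) = C0 * exp(-ke*t) = 286 * exp(-0.083*11)
C(11) = 114.8 mg/L


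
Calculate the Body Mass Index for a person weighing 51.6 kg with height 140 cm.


BMI = weight / height^2
height = 140 cm = 1.4 m
BMI = 51.6 / 1.4^2
BMI = 26.33 kg/m^2


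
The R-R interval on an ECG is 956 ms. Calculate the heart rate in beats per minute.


HR = 60 / RR_interval(s)
RR = 956 ms = 0.956 s
HR = 60 / 0.956 = 62.76 bpm


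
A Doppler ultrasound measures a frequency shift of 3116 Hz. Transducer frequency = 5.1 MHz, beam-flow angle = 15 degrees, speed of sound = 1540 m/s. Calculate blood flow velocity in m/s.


v = fd * c / (2 * f0 * cos(theta))
v = 3116 * 1540 / (2 * 5.1000e+06 * cos(15))
v = 0.4871 m/s


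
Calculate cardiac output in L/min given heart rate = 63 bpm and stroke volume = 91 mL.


CO = HR * SV
CO = 63 * 91 / 1000
CO = 5.733 L/min


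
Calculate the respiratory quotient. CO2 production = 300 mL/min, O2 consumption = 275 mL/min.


RQ = VCO2 / VO2
RQ = 300 / 275
RQ = 1.091


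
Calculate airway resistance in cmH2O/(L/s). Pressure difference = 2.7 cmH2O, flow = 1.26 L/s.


R = dP / flow
R = 2.7 / 1.26
R = 2.143 cmH2O/(L/s)


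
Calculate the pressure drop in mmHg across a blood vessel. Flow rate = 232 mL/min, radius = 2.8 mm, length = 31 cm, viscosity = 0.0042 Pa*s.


dP = 8*mu*L*Q / (pi*r^4)
Q = 232 mL/min = 3.86667e-06 m^3/s
dP = 208.572 Pa = 208.572 / 133.322 mmHg = 1.564 mmHg


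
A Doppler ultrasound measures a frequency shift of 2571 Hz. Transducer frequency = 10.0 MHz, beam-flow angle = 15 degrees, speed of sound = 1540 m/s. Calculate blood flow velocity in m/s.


v = fd * c / (2 * f0 * cos(theta))
v = 2571 * 1540 / (2 * 1.0000e+07 * cos(15))
v = 0.205 m/s


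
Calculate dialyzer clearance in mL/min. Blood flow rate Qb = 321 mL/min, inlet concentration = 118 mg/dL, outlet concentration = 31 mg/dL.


K = Qb * (Cb_in - Cb_out) / Cb_in
K = 321 * (118 - 31) / 118
K = 236.7 mL/min


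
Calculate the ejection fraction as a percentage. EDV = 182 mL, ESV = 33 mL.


SV = EDV - ESV = 182 - 33 = 149 mL
EF = SV/EDV * 100 = 149/182 * 100
EF = 81.87%


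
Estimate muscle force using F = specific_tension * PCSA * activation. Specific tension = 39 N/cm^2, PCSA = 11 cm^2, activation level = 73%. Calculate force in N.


F = sigma * PCSA * activation
F = 39 * 11 * 0.73
F = 313.2 N


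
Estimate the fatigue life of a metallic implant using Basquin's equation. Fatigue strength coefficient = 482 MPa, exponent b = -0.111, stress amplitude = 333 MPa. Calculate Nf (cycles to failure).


sigma_a = sigma_f' * (2Nf)^b
2Nf = (sigma_a/sigma_f')^(1/b)
2Nf = (333/482)^(1/-0.111)
2Nf = 27.981572
Nf = 13.99


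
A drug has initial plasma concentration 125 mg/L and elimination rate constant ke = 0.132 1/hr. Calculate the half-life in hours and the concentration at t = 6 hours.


t_half = ln(2) / ke = 0.693147 / 0.132 = 5.251 hr
C(t) = C0 * exp(-ke*t) = 125 * exp(-0.132*6)
C(6) = 56.62 mg/L


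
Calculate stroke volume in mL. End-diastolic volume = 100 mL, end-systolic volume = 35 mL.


SV = EDV - ESV
SV = 100 - 35
SV = 65 mL


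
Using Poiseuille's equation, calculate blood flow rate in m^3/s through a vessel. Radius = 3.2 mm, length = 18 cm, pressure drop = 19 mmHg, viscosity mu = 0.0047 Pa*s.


Q = pi*r^4*dP / (8*mu*L)
r = 0.0032 m, L = 0.18 m
dP = 19 mmHg = 2533.118 Pa
Q = 1.2329e-04 m^3/s


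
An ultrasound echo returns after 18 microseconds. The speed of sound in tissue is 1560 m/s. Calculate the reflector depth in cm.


depth = c * t / 2
t = 18 us = 1.8000e-05 s
depth = 1560 * 1.8000e-05 / 2
depth = 0.01404 m = 1.404 cm


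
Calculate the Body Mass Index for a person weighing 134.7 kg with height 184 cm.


BMI = weight / height^2
height = 184 cm = 1.84 m
BMI = 134.7 / 1.84^2
BMI = 39.79 kg/m^2


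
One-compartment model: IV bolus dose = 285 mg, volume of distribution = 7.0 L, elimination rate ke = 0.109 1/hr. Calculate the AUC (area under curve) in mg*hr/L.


C0 = Dose/Vd = 285/7.0 = 40.7143 mg/L
AUC = C0/ke = 40.7143/0.109
AUC = 373.5 mg*hr/L


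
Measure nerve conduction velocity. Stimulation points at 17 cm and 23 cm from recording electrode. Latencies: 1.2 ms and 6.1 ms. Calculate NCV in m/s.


Distance = (23 - 17) / 100 = 0.06 m
dt = (6.1 - 1.2) / 1000 = 0.0049 s
NCV = dist / dt = 12.24 m/s


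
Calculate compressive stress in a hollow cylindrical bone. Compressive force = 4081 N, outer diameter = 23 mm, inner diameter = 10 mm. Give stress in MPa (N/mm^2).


A = pi*(r_o^2 - r_i^2)
r_o = 11.5 mm, r_i = 5 mm
A = 336.936 mm^2
sigma = F/A = 4081 / 336.936
sigma = 12.11 MPa


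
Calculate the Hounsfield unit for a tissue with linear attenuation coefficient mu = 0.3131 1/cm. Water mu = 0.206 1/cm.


HU = ((mu_tissue - mu_water) / mu_water) * 1000
HU = ((0.3131 - 0.206) / 0.206) * 1000
HU = 519.9


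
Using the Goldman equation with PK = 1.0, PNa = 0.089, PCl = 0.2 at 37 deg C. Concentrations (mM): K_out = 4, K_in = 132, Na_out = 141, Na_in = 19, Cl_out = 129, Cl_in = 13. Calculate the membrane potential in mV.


Vm = (RT/F)*ln((PK*Ko + PNa*Nao + PCl*Cli)/(PK*Ki + PNa*Nai + PCl*Clo))
Numer = 19.149, Denom = 159.491
Vm = -56.65 mV


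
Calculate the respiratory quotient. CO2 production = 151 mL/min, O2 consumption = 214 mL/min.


RQ = VCO2 / VO2
RQ = 151 / 214
RQ = 0.7056


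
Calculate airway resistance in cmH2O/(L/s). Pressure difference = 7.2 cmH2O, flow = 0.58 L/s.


R = dP / flow
R = 7.2 / 0.58
R = 12.41 cmH2O/(L/s)


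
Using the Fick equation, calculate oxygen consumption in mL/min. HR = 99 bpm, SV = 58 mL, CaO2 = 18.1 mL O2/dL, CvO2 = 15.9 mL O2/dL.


CO = HR*SV = 99*58/1000 = 5.742 L/min
a-v O2 diff = 18.1 - 15.9 = 2.2 mL/dL
VO2 = CO * (CaO2-CvO2) * 10 dL/L
VO2 = 5.742 * 2.2 * 10
VO2 = 126.3 mL/min


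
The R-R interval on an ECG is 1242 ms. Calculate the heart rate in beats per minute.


HR = 60 / RR_interval(s)
RR = 1242 ms = 1.242 s
HR = 60 / 1.242 = 48.31 bpm


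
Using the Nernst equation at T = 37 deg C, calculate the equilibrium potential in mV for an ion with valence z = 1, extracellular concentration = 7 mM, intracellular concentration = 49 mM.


E = (RT/(zF)) * ln(C_out/C_in)
T = 37 + 273.15 = 310.15 K
E = (8.314 * 310.15 / (1 * 96485)) * ln(7/49)
E = -52 mV


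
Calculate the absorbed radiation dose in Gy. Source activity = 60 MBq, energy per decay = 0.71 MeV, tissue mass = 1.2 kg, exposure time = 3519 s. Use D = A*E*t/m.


A = 60 MBq = 6.0000e+07 Bq
E = 0.71 MeV = 1.13742e-13 J
D = A*E*t/m = 6.0000e+07*1.13742e-13*3519/1.2
D = 0.02001 Gy


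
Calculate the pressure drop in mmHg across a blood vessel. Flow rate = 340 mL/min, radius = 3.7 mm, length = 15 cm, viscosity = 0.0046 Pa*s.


dP = 8*mu*L*Q / (pi*r^4)
Q = 340 mL/min = 5.66667e-06 m^3/s
dP = 53.1264 Pa = 53.1264 / 133.322 mmHg = 0.3985 mmHg


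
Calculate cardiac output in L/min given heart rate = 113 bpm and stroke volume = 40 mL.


CO = HR * SV
CO = 113 * 40 / 1000
CO = 4.52 L/min


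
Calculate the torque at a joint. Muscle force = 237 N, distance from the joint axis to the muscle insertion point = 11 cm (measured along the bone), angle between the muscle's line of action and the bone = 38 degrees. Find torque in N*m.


Torque = F * d * sin(theta)   (moment arm = d*sin(theta))
d = 11 cm = 0.11 m
Torque = 237 * 0.11 * sin(38)
Torque = 16.05 N*m


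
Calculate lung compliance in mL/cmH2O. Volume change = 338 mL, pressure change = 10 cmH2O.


C = dV / dP
C = 338 / 10
C = 33.8 mL/cmH2O


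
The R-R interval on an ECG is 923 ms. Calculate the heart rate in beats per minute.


HR = 60 / RR_interval(s)
RR = 923 ms = 0.923 s
HR = 60 / 0.923 = 65.01 bpm


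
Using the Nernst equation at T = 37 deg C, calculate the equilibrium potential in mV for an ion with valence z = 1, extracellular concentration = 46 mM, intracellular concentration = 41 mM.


E = (RT/(zF)) * ln(C_out/C_in)
T = 37 + 273.15 = 310.15 K
E = (8.314 * 310.15 / (1 * 96485)) * ln(46/41)
E = 3.075 mV


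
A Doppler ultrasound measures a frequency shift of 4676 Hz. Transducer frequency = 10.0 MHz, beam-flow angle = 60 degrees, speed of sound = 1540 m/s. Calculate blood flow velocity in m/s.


v = fd * c / (2 * f0 * cos(theta))
v = 4676 * 1540 / (2 * 1.0000e+07 * cos(60))
v = 0.7201 m/s


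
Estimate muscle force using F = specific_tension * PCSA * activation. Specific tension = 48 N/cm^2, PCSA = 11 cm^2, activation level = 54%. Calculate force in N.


F = sigma * PCSA * activation
F = 48 * 11 * 0.54
F = 285.1 N


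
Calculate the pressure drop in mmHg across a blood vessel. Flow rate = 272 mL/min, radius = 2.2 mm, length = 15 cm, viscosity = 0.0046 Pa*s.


dP = 8*mu*L*Q / (pi*r^4)
Q = 272 mL/min = 4.53333e-06 m^3/s
dP = 340.029 Pa = 340.029 / 133.322 mmHg = 2.55 mmHg


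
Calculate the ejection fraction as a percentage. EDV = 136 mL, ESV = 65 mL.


SV = EDV - ESV = 136 - 65 = 71 mL
EF = SV/EDV * 100 = 71/136 * 100
EF = 52.21%


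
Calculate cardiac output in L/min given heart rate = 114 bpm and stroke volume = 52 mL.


CO = HR * SV
CO = 114 * 52 / 1000
CO = 5.928 L/min


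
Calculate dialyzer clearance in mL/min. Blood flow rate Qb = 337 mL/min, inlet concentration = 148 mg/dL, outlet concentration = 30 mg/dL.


K = Qb * (Cb_in - Cb_out) / Cb_in
K = 337 * (148 - 30) / 148
K = 268.7 mL/min


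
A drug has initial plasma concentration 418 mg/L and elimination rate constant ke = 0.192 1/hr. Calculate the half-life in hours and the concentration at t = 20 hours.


t_half = ln(2) / ke = 0.693147 / 0.192 = 3.61 hr
C(t) = C0 * exp(-ke*t) = 418 * exp(-0.192*20)
C(20) = 8.984 mg/L


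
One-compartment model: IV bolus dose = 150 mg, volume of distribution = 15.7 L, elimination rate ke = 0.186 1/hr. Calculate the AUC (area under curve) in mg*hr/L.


C0 = Dose/Vd = 150/15.7 = 9.55414 mg/L
AUC = C0/ke = 9.55414/0.186
AUC = 51.37 mg*hr/L


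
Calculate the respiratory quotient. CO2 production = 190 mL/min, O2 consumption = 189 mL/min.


RQ = VCO2 / VO2
RQ = 190 / 189
RQ = 1.005


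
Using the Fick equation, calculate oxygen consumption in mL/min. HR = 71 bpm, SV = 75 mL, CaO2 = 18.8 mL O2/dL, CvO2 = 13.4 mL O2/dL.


CO = HR*SV = 71*75/1000 = 5.325 L/min
a-v O2 diff = 18.8 - 13.4 = 5.4 mL/dL
VO2 = CO * (CaO2-CvO2) * 10 dL/L
VO2 = 5.325 * 5.4 * 10
VO2 = 287.6 mL/min


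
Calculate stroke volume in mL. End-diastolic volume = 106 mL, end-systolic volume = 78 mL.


SV = EDV - ESV
SV = 106 - 78
SV = 28 mL


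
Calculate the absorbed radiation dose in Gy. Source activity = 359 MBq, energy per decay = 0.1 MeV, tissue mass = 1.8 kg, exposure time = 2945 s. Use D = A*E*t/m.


A = 359 MBq = 3.5900e+08 Bq
E = 0.1 MeV = 1.602e-14 J
D = A*E*t/m = 3.5900e+08*1.602e-14*2945/1.8
D = 0.00941 Gy


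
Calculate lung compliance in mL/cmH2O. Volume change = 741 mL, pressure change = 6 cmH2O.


C = dV / dP
C = 741 / 6
C = 123.5 mL/cmH2O


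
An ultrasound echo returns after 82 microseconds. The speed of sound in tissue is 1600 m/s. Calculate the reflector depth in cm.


depth = c * t / 2
t = 82 us = 8.2000e-05 s
depth = 1600 * 8.2000e-05 / 2
depth = 0.0656 m = 6.56 cm


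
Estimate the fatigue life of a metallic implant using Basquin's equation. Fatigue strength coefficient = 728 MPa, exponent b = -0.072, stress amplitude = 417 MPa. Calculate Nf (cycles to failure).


sigma_a = sigma_f' * (2Nf)^b
2Nf = (sigma_a/sigma_f')^(1/b)
2Nf = (417/728)^(1/-0.072)
2Nf = 2296.3928
Nf = 1148


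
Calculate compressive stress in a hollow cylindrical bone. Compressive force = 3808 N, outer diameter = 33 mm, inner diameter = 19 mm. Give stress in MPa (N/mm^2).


A = pi*(r_o^2 - r_i^2)
r_o = 16.5 mm, r_i = 9.5 mm
A = 571.77 mm^2
sigma = F/A = 3808 / 571.77
sigma = 6.66 MPa


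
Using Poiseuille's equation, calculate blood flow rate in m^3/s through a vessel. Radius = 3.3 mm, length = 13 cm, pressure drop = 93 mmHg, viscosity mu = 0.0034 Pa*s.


Q = pi*r^4*dP / (8*mu*L)
r = 0.0033 m, L = 0.13 m
dP = 93 mmHg = 12398.946 Pa
Q = 0.001306 m^3/s


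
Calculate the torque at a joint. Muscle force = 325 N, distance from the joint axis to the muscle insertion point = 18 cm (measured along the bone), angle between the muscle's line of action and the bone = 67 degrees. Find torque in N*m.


Torque = F * d * sin(theta)   (moment arm = d*sin(theta))
d = 18 cm = 0.18 m
Torque = 325 * 0.18 * sin(67)
Torque = 53.85 N*m


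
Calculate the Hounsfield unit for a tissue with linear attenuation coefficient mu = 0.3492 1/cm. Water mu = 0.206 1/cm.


HU = ((mu_tissue - mu_water) / mu_water) * 1000
HU = ((0.3492 - 0.206) / 0.206) * 1000
HU = 695.1


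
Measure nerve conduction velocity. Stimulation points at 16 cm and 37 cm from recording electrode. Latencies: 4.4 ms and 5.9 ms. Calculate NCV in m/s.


Distance = (37 - 16) / 100 = 0.21 m
dt = (5.9 - 4.4) / 1000 = 0.0015 s
NCV = dist / dt = 140 m/s


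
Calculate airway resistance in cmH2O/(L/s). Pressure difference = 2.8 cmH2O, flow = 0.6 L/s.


R = dP / flow
R = 2.8 / 0.6
R = 4.667 cmH2O/(L/s)


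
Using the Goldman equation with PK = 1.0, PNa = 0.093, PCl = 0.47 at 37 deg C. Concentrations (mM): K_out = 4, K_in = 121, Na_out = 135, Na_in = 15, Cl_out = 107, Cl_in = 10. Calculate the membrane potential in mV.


Vm = (RT/F)*ln((PK*Ko + PNa*Nao + PCl*Cli)/(PK*Ki + PNa*Nai + PCl*Clo))
Numer = 21.255, Denom = 172.685
Vm = -55.99 mV


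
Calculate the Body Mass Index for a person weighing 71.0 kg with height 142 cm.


BMI = weight / height^2
height = 142 cm = 1.42 m
BMI = 71.0 / 1.42^2
BMI = 35.21 kg/m^2


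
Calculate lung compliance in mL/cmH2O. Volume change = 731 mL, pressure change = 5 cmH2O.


C = dV / dP
C = 731 / 5
C = 146.2 mL/cmH2O


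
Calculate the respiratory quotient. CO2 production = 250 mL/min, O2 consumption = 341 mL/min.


RQ = VCO2 / VO2
RQ = 250 / 341
RQ = 0.7331


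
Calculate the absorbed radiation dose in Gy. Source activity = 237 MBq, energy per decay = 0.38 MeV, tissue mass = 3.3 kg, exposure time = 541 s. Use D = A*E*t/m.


A = 237 MBq = 2.3700e+08 Bq
E = 0.38 MeV = 6.0876e-14 J
D = A*E*t/m = 2.3700e+08*6.0876e-14*541/3.3
D = 0.002365 Gy


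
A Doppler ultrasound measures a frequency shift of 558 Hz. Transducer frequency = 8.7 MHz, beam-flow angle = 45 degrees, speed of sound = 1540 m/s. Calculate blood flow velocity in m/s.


v = fd * c / (2 * f0 * cos(theta))
v = 558 * 1540 / (2 * 8.7000e+06 * cos(45))
v = 0.06984 m/s


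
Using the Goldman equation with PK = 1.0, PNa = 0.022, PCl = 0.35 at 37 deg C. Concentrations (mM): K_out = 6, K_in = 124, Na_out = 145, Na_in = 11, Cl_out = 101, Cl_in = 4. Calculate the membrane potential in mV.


Vm = (RT/F)*ln((PK*Ko + PNa*Nao + PCl*Cli)/(PK*Ki + PNa*Nai + PCl*Clo))
Numer = 10.59, Denom = 159.592
Vm = -72.5 mV


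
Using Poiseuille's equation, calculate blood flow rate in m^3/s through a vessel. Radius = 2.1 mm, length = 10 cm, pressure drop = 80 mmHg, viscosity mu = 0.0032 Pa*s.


Q = pi*r^4*dP / (8*mu*L)
r = 0.0021 m, L = 0.1 m
dP = 80 mmHg = 10665.76 Pa
Q = 2.5455e-04 m^3/s


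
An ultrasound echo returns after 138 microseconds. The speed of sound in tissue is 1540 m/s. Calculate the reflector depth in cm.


depth = c * t / 2
t = 138 us = 1.3800e-04 s
depth = 1540 * 1.3800e-04 / 2
depth = 0.10626 m = 10.626 cm


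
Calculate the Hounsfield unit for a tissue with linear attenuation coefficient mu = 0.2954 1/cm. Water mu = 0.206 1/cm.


HU = ((mu_tissue - mu_water) / mu_water) * 1000
HU = ((0.2954 - 0.206) / 0.206) * 1000
HU = 434


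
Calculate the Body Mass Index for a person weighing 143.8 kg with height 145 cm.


BMI = weight / height^2
height = 145 cm = 1.45 m
BMI = 143.8 / 1.45^2
BMI = 68.39 kg/m^2


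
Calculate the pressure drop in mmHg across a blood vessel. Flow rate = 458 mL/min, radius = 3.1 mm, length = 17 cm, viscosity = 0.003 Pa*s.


dP = 8*mu*L*Q / (pi*r^4)
Q = 458 mL/min = 7.63333e-06 m^3/s
dP = 107.344 Pa = 107.344 / 133.322 mmHg = 0.8051 mmHg


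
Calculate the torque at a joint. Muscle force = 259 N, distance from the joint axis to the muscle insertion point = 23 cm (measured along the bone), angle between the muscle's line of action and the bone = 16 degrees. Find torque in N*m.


Torque = F * d * sin(theta)   (moment arm = d*sin(theta))
d = 23 cm = 0.23 m
Torque = 259 * 0.23 * sin(16)
Torque = 16.42 N*m


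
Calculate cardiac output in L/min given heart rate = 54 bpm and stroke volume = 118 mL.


CO = HR * SV
CO = 54 * 118 / 1000
CO = 6.372 L/min


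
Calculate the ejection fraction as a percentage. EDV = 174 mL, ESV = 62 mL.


SV = EDV - ESV = 174 - 62 = 112 mL
EF = SV/EDV * 100 = 112/174 * 100
EF = 64.37%


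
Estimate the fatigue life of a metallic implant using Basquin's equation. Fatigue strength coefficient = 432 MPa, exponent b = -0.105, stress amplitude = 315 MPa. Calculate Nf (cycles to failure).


sigma_a = sigma_f' * (2Nf)^b
2Nf = (sigma_a/sigma_f')^(1/b)
2Nf = (315/432)^(1/-0.105)
2Nf = 20.249363
Nf = 10.12


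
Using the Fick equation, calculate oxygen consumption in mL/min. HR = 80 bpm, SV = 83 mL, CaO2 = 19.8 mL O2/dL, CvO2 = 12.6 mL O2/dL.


CO = HR*SV = 80*83/1000 = 6.64 L/min
a-v O2 diff = 19.8 - 12.6 = 7.2 mL/dL
VO2 = CO * (CaO2-CvO2) * 10 dL/L
VO2 = 6.64 * 7.2 * 10
VO2 = 478.1 mL/min


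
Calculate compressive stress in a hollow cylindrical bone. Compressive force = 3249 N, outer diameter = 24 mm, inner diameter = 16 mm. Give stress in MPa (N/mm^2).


A = pi*(r_o^2 - r_i^2)
r_o = 12 mm, r_i = 8 mm
A = 251.327 mm^2
sigma = F/A = 3249 / 251.327
sigma = 12.93 MPa


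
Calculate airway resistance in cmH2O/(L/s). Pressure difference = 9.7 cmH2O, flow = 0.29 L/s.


R = dP / flow
R = 9.7 / 0.29
R = 33.45 cmH2O/(L/s)


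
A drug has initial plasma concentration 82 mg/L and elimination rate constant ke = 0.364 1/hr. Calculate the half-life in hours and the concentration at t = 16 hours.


t_half = ln(2) / ke = 0.693147 / 0.364 = 1.904 hr
C(t) = C0 * exp(-ke*t) = 82 * exp(-0.364*16)
C(16) = 0.2424 mg/L


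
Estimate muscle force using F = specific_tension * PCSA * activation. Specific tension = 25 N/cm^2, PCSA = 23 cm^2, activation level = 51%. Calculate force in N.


F = sigma * PCSA * activation
F = 25 * 23 * 0.51
F = 293.2 N


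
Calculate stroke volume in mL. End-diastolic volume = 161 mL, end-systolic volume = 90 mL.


SV = EDV - ESV
SV = 161 - 90
SV = 71 mL


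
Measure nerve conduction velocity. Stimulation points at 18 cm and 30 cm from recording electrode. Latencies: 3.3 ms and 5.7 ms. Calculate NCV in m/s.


Distance = (30 - 18) / 100 = 0.12 m
dt = (5.7 - 3.3) / 1000 = 0.0024 s
NCV = dist / dt = 50 m/s


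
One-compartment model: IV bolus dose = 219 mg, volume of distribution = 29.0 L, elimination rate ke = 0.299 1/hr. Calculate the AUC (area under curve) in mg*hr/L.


C0 = Dose/Vd = 219/29.0 = 7.55172 mg/L
AUC = C0/ke = 7.55172/0.299
AUC = 25.26 mg*hr/L


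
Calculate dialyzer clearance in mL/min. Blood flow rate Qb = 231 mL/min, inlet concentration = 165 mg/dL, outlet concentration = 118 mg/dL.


K = Qb * (Cb_in - Cb_out) / Cb_in
K = 231 * (165 - 118) / 165
K = 65.8 mL/min


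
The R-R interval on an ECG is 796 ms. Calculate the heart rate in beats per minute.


HR = 60 / RR_interval(s)
RR = 796 ms = 0.796 s
HR = 60 / 0.796 = 75.38 bpm


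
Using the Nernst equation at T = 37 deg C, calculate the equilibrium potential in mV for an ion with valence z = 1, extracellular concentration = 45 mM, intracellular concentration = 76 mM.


E = (RT/(zF)) * ln(C_out/C_in)
T = 37 + 273.15 = 310.15 K
E = (8.314 * 310.15 / (1 * 96485)) * ln(45/76)
E = -14.01 mV


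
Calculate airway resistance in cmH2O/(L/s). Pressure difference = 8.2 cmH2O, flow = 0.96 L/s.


R = dP / flow
R = 8.2 / 0.96
R = 8.542 cmH2O/(L/s)


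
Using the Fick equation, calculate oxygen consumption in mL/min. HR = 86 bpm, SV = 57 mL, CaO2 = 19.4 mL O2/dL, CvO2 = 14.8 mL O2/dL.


CO = HR*SV = 86*57/1000 = 4.902 L/min
a-v O2 diff = 19.4 - 14.8 = 4.6 mL/dL
VO2 = CO * (CaO2-CvO2) * 10 dL/L
VO2 = 4.902 * 4.6 * 10
VO2 = 225.5 mL/min


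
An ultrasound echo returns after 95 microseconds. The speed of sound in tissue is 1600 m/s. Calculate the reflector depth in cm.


depth = c * t / 2
t = 95 us = 9.5000e-05 s
depth = 1600 * 9.5000e-05 / 2
depth = 0.076 m = 7.6 cm


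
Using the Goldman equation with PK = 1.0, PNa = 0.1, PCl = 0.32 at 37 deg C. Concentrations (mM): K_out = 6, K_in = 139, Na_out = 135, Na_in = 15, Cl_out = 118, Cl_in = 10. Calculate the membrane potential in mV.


Vm = (RT/F)*ln((PK*Ko + PNa*Nao + PCl*Cli)/(PK*Ki + PNa*Nai + PCl*Clo))
Numer = 22.7, Denom = 178.26
Vm = -55.08 mV


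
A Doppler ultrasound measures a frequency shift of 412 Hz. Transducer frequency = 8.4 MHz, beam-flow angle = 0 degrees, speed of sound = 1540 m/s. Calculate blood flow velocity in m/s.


v = fd * c / (2 * f0 * cos(theta))
v = 412 * 1540 / (2 * 8.4000e+06 * cos(0))
v = 0.03777 m/s


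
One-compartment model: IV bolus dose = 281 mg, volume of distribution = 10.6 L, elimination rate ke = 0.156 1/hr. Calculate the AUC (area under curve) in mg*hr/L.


C0 = Dose/Vd = 281/10.6 = 26.5094 mg/L
AUC = C0/ke = 26.5094/0.156
AUC = 169.9 mg*hr/L


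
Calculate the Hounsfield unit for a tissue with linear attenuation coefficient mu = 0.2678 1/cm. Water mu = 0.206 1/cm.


HU = ((mu_tissue - mu_water) / mu_water) * 1000
HU = ((0.2678 - 0.206) / 0.206) * 1000
HU = 300


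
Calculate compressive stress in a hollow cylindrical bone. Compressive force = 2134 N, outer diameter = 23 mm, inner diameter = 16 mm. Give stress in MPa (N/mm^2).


A = pi*(r_o^2 - r_i^2)
r_o = 11.5 mm, r_i = 8 mm
A = 214.414 mm^2
sigma = F/A = 2134 / 214.414
sigma = 9.953 MPa


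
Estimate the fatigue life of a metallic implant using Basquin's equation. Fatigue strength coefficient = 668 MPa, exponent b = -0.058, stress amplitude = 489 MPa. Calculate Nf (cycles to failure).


sigma_a = sigma_f' * (2Nf)^b
2Nf = (sigma_a/sigma_f')^(1/b)
2Nf = (489/668)^(1/-0.058)
2Nf = 216.59495
Nf = 108.3


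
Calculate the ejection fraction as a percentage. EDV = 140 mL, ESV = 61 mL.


SV = EDV - ESV = 140 - 61 = 79 mL
EF = SV/EDV * 100 = 79/140 * 100
EF = 56.43%


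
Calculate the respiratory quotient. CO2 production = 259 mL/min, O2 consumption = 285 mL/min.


RQ = VCO2 / VO2
RQ = 259 / 285
RQ = 0.9088


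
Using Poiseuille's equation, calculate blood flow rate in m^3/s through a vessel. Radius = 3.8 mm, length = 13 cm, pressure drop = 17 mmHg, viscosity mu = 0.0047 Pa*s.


Q = pi*r^4*dP / (8*mu*L)
r = 0.0038 m, L = 0.13 m
dP = 17 mmHg = 2266.474 Pa
Q = 3.0374e-04 m^3/s


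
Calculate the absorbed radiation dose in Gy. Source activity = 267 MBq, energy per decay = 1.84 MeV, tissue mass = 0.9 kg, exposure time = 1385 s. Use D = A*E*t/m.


A = 267 MBq = 2.6700e+08 Bq
E = 1.84 MeV = 2.94768e-13 J
D = A*E*t/m = 2.6700e+08*2.94768e-13*1385/0.9
D = 0.1211 Gy


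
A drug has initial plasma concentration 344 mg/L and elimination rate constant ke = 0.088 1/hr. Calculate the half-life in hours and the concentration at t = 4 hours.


t_half = ln(2) / ke = 0.693147 / 0.088 = 7.877 hr
C(t) = C0 * exp(-ke*t) = 344 * exp(-0.088*4)
C(4) = 241.9 mg/L


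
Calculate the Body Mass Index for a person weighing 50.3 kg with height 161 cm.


BMI = weight / height^2
height = 161 cm = 1.61 m
BMI = 50.3 / 1.61^2
BMI = 19.41 kg/m^2


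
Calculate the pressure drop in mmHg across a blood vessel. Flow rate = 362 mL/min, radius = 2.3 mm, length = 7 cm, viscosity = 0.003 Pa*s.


dP = 8*mu*L*Q / (pi*r^4)
Q = 362 mL/min = 6.03333e-06 m^3/s
dP = 115.294 Pa = 115.294 / 133.322 mmHg = 0.8648 mmHg


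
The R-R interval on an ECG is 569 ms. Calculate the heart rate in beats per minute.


HR = 60 / RR_interval(s)
RR = 569 ms = 0.569 s
HR = 60 / 0.569 = 105.4 bpm


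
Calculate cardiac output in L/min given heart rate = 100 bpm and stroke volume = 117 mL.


CO = HR * SV
CO = 100 * 117 / 1000
CO = 11.7 L/min


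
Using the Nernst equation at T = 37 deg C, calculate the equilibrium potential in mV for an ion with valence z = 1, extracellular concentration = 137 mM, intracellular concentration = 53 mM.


E = (RT/(zF)) * ln(C_out/C_in)
T = 37 + 273.15 = 310.15 K
E = (8.314 * 310.15 / (1 * 96485)) * ln(137/53)
E = 25.38 mV


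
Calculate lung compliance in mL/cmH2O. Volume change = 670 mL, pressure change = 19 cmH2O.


C = dV / dP
C = 670 / 19
C = 35.26 mL/cmH2O


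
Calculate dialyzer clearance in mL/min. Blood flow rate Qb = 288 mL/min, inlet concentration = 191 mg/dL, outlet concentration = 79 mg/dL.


K = Qb * (Cb_in - Cb_out) / Cb_in
K = 288 * (191 - 79) / 191
K = 168.9 mL/min


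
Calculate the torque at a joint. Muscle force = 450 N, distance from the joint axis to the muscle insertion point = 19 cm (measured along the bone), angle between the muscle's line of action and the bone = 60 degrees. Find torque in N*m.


Torque = F * d * sin(theta)   (moment arm = d*sin(theta))
d = 19 cm = 0.19 m
Torque = 450 * 0.19 * sin(60)
Torque = 74.05 N*m


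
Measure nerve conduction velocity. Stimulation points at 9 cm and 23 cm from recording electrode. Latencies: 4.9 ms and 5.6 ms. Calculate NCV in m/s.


Distance = (23 - 9) / 100 = 0.14 m
dt = (5.6 - 4.9) / 1000 = 7.0000e-04 s
NCV = dist / dt = 200 m/s


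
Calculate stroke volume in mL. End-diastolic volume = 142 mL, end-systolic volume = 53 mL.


SV = EDV - ESV
SV = 142 - 53
SV = 89 mL


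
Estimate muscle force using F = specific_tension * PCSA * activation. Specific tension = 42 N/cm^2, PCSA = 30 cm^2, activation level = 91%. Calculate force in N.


F = sigma * PCSA * activation
F = 42 * 30 * 0.91
F = 1147 N


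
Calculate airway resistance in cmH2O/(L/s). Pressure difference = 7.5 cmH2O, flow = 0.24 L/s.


R = dP / flow
R = 7.5 / 0.24
R = 31.25 cmH2O/(L/s)


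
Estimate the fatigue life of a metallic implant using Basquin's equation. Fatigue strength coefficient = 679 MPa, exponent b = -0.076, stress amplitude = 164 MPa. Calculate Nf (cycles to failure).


sigma_a = sigma_f' * (2Nf)^b
2Nf = (sigma_a/sigma_f')^(1/b)
2Nf = (164/679)^(1/-0.076)
2Nf = 1.3145048e+08
Nf = 6.5725e+07


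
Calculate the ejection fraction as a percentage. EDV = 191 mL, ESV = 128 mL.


SV = EDV - ESV = 191 - 128 = 63 mL
EF = SV/EDV * 100 = 63/191 * 100
EF = 32.98%


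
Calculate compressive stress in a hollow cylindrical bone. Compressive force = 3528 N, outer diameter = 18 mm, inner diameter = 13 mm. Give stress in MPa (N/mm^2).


A = pi*(r_o^2 - r_i^2)
r_o = 9 mm, r_i = 6.5 mm
A = 121.737 mm^2
sigma = F/A = 3528 / 121.737
sigma = 28.98 MPa


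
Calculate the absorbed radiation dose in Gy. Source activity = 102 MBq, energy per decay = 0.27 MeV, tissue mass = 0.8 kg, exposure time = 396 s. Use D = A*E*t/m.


A = 102 MBq = 1.0200e+08 Bq
E = 0.27 MeV = 4.3254e-14 J
D = A*E*t/m = 1.0200e+08*4.3254e-14*396/0.8
D = 0.002184 Gy


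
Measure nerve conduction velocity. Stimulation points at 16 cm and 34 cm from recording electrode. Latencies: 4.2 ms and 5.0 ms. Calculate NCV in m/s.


Distance = (34 - 16) / 100 = 0.18 m
dt = (5.0 - 4.2) / 1000 = 8.0000e-04 s
NCV = dist / dt = 225 m/s


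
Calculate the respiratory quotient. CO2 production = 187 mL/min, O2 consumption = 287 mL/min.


RQ = VCO2 / VO2
RQ = 187 / 287
RQ = 0.6516


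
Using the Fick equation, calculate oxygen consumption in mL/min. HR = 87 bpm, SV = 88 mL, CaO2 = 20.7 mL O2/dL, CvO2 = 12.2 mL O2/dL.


CO = HR*SV = 87*88/1000 = 7.656 L/min
a-v O2 diff = 20.7 - 12.2 = 8.5 mL/dL
VO2 = CO * (CaO2-CvO2) * 10 dL/L
VO2 = 7.656 * 8.5 * 10
VO2 = 650.8 mL/min


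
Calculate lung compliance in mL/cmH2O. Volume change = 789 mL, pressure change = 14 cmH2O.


C = dV / dP
C = 789 / 14
C = 56.36 mL/cmH2O


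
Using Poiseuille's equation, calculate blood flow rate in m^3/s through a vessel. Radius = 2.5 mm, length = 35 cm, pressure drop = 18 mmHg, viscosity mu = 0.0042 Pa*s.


Q = pi*r^4*dP / (8*mu*L)
r = 0.0025 m, L = 0.35 m
dP = 18 mmHg = 2399.796 Pa
Q = 2.5042e-05 m^3/s


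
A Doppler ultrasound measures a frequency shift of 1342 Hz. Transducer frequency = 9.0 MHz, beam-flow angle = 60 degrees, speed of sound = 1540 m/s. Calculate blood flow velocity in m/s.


v = fd * c / (2 * f0 * cos(theta))
v = 1342 * 1540 / (2 * 9.0000e+06 * cos(60))
v = 0.2296 m/s


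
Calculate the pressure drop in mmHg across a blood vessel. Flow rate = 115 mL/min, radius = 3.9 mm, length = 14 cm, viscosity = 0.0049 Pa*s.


dP = 8*mu*L*Q / (pi*r^4)
Q = 115 mL/min = 1.91667e-06 m^3/s
dP = 14.4728 Pa = 14.4728 / 133.322 mmHg = 0.1086 mmHg


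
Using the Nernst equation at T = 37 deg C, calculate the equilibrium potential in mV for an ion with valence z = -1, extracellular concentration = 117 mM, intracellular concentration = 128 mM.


E = (RT/(zF)) * ln(C_out/C_in)
T = 37 + 273.15 = 310.15 K
E = (8.314 * 310.15 / (-1 * 96485)) * ln(117/128)
E = 2.401 mV


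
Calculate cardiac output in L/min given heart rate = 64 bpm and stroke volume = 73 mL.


CO = HR * SV
CO = 64 * 73 / 1000
CO = 4.672 L/min


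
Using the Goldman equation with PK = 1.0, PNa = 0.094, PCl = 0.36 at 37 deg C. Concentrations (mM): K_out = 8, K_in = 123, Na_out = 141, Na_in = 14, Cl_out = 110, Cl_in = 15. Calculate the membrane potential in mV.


Vm = (RT/F)*ln((PK*Ko + PNa*Nao + PCl*Cli)/(PK*Ki + PNa*Nai + PCl*Clo))
Numer = 26.654, Denom = 163.916
Vm = -48.54 mV


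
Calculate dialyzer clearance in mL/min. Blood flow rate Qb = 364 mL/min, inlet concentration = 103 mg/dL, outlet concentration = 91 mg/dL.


K = Qb * (Cb_in - Cb_out) / Cb_in
K = 364 * (103 - 91) / 103
K = 42.41 mL/min


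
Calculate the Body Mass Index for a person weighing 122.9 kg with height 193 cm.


BMI = weight / height^2
height = 193 cm = 1.93 m
BMI = 122.9 / 1.93^2
BMI = 32.99 kg/m^2


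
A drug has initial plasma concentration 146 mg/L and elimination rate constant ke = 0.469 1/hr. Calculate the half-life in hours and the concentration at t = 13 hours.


t_half = ln(2) / ke = 0.693147 / 0.469 = 1.478 hr
C(t) = C0 * exp(-ke*t) = 146 * exp(-0.469*13)
C(13) = 0.3284 mg/L
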